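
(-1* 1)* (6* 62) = -372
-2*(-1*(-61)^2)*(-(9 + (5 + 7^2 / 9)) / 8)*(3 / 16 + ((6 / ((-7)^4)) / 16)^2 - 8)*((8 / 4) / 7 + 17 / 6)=35125725043461025 / 79692609024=440765.15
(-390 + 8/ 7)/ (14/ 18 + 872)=-24498/ 54985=-0.45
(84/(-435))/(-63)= 4/1305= 0.00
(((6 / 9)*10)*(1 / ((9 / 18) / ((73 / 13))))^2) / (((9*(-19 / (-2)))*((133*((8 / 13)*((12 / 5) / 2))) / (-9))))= -266450 / 295659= -0.90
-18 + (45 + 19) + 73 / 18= 901 / 18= 50.06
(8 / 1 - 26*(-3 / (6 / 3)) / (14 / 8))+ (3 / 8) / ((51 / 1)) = 28839 / 952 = 30.29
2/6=1/3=0.33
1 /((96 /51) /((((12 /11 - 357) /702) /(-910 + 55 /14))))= 3451 /11609312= 0.00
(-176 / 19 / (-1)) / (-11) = -16 / 19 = -0.84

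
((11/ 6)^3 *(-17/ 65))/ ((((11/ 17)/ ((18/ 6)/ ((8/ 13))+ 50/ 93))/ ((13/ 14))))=-140820163/ 11249280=-12.52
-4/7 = -0.57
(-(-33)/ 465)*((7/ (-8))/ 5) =-77/ 6200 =-0.01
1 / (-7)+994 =6957 / 7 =993.86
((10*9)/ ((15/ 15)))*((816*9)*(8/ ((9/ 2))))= 1175040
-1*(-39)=39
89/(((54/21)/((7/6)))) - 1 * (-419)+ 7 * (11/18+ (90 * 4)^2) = 98027675/108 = 907663.66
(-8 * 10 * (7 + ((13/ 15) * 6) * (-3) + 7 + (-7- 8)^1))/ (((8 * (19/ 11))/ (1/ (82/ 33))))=30129/ 779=38.68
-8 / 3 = -2.67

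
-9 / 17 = -0.53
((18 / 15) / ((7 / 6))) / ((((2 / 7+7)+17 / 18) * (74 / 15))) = 972 / 38369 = 0.03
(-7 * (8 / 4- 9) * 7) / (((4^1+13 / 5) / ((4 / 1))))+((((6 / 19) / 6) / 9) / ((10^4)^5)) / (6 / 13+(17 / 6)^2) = 12946020500000000000000000429 / 62276775000000000000000000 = 207.88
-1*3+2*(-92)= -187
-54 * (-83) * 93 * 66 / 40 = 6877629 / 10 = 687762.90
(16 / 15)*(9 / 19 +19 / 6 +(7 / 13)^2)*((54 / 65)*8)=29076864 / 1043575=27.86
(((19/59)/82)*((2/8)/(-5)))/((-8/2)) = 19/387040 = 0.00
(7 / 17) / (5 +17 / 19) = 19 / 272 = 0.07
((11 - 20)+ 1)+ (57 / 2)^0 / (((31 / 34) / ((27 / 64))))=-7477 / 992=-7.54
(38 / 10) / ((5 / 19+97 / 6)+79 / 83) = 179778 / 822325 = 0.22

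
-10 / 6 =-5 / 3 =-1.67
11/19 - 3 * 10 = -559/19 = -29.42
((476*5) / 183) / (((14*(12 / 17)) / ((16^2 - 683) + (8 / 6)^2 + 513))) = 570775 / 4941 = 115.52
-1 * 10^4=-10000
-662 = -662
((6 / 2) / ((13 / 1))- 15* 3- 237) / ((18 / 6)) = -1221 / 13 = -93.92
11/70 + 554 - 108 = 31231/70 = 446.16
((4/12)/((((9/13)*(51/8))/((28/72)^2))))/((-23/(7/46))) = -4459/59003073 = -0.00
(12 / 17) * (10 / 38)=60 / 323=0.19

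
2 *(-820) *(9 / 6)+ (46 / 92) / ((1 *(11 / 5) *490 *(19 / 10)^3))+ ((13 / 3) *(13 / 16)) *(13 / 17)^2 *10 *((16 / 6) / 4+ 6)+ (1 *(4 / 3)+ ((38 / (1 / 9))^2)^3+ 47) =30773475840118508808787523 / 19231799202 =1600135042847069.59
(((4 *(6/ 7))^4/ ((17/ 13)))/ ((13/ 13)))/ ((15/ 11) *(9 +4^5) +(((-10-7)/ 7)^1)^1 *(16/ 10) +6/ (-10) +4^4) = 9123840/ 143343473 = 0.06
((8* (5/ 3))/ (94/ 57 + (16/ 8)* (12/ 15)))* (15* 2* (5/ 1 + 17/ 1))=1254000/ 463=2708.42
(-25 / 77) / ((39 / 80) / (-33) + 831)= -0.00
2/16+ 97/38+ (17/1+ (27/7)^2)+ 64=734039/7448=98.56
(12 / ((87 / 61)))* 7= 1708 / 29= 58.90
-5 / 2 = -2.50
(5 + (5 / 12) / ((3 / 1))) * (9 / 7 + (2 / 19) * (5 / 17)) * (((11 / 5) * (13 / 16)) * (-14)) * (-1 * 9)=15751307 / 10336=1523.93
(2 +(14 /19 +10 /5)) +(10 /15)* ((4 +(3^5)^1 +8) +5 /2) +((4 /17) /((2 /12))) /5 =856043 /4845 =176.69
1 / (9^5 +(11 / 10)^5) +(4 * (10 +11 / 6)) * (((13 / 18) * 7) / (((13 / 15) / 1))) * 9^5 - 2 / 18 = 16304084.89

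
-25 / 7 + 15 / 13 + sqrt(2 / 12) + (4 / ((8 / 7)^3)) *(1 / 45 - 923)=-648833971 / 262080 + sqrt(6) / 6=-2475.30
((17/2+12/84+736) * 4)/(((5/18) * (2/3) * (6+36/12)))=12510/7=1787.14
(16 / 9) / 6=8 / 27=0.30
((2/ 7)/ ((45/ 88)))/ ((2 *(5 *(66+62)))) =11/ 25200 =0.00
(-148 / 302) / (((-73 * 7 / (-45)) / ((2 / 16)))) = -1665 / 308644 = -0.01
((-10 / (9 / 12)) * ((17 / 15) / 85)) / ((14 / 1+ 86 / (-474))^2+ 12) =-49928 / 56998265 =-0.00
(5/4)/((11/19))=95/44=2.16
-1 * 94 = -94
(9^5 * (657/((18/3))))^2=167229666656361/4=41807416664090.25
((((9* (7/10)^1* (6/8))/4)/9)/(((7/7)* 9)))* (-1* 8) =-7/60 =-0.12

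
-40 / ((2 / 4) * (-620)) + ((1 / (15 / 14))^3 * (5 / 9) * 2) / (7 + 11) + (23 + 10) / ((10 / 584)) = 3266763224 / 1694925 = 1927.38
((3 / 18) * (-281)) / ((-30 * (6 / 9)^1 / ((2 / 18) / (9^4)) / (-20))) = -281 / 354294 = -0.00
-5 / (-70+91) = -0.24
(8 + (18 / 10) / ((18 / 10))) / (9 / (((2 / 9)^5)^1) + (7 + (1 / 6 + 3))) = 864 / 1595299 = 0.00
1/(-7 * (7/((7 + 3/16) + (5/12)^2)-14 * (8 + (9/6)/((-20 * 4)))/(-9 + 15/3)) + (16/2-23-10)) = -3392/770653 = -0.00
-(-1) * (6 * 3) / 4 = 9 / 2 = 4.50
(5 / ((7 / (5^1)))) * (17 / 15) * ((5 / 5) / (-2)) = -85 / 42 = -2.02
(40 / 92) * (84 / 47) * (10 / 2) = 4200 / 1081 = 3.89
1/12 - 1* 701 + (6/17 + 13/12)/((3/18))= -141229/204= -692.30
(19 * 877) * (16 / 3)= 266608 / 3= 88869.33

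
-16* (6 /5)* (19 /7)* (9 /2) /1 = -8208 /35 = -234.51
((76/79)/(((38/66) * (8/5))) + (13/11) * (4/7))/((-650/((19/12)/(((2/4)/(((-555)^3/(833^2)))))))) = 906053258115/438976385848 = 2.06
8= 8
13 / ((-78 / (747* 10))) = -1245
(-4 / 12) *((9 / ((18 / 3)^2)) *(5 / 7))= -5 / 84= -0.06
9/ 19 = 0.47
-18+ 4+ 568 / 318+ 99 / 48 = -25825 / 2544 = -10.15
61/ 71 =0.86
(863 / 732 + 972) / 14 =712367 / 10248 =69.51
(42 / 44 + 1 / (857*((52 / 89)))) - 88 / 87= -0.05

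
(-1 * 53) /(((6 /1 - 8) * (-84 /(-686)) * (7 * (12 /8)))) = 371 /18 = 20.61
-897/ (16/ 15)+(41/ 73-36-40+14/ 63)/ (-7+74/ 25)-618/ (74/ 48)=-48050777879/ 39283344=-1223.18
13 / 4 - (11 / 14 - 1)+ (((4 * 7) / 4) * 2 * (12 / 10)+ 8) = 3957 / 140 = 28.26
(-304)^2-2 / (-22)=1016577 / 11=92416.09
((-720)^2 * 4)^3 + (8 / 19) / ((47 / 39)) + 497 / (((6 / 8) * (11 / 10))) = 262748564109656081763136 / 29469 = 8916100448256000602.77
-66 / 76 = -33 / 38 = -0.87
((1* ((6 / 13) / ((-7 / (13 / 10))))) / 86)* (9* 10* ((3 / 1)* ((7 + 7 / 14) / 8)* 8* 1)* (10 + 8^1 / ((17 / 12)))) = -23085 / 731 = -31.58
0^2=0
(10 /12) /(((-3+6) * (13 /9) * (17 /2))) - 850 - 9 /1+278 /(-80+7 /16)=-242641690 /281333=-862.47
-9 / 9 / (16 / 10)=-0.62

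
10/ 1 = 10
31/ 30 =1.03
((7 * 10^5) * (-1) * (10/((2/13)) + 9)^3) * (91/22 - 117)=352159917200000/11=32014537927272.73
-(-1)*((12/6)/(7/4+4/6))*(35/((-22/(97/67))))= -40740/21373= -1.91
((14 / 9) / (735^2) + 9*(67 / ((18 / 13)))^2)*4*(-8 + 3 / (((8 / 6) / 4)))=58548119183 / 694575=84293.44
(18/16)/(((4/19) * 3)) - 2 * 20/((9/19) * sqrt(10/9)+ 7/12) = -38545167/151328+ 328320 * sqrt(10)/4729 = -35.17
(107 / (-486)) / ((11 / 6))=-107 / 891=-0.12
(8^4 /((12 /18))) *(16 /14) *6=294912 /7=42130.29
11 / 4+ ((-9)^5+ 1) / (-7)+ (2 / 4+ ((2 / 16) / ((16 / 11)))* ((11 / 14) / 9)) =136099129 / 16128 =8438.69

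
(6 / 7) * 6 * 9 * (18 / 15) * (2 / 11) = 3888 / 385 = 10.10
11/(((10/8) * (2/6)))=132/5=26.40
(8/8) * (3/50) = 3/50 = 0.06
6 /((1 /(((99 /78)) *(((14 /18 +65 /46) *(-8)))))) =-39908 /299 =-133.47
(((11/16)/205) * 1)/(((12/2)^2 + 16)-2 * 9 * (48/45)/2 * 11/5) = 55/506432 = 0.00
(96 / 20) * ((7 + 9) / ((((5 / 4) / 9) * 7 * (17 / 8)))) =37.17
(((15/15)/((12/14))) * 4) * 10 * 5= 700/3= 233.33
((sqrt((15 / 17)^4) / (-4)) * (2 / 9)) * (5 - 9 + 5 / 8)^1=675 / 4624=0.15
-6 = -6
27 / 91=0.30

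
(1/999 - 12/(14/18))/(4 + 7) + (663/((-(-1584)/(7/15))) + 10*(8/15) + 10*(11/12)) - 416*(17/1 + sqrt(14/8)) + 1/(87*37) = -1259706427409/178461360 - 208*sqrt(7) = -7609.02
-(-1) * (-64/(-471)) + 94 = 44338/471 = 94.14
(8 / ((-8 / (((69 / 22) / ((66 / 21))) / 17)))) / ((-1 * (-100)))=-483 / 822800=-0.00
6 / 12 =1 / 2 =0.50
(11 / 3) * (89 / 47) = 979 / 141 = 6.94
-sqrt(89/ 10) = -sqrt(890)/ 10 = -2.98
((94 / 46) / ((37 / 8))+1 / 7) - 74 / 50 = -133334 / 148925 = -0.90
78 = 78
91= 91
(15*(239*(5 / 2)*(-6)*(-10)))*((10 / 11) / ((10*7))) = 537750 / 77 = 6983.77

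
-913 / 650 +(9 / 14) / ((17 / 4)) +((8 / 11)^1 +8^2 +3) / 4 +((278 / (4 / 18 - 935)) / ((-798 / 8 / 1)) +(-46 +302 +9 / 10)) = 74145325785637 / 272011639900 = 272.58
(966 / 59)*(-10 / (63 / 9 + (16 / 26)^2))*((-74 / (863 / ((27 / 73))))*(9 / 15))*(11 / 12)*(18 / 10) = 16145983854 / 23175127135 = 0.70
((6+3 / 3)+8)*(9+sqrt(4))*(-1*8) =-1320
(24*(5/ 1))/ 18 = 20/ 3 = 6.67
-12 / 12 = -1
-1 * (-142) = 142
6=6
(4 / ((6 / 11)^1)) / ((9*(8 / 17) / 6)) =10.39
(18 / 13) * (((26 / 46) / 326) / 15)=3 / 18745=0.00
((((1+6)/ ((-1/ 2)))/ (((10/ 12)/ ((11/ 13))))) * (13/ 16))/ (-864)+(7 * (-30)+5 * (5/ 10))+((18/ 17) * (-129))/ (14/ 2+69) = -209.28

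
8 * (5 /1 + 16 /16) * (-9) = -432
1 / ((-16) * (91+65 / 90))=-9 / 13208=-0.00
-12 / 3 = -4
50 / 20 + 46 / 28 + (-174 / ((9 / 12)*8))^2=5916 / 7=845.14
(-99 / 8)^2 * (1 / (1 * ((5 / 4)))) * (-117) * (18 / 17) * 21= -216729513 / 680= -318719.87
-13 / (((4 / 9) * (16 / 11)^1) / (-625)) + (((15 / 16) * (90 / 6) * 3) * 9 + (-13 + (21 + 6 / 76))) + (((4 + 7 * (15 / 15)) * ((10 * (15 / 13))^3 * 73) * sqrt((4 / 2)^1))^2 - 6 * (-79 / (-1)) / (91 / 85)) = 125037492940122146811767 / 41085798208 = 3043326365648.55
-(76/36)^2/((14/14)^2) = -361/81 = -4.46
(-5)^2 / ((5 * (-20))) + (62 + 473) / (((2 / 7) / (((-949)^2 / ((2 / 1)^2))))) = 3372750743 / 8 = 421593842.88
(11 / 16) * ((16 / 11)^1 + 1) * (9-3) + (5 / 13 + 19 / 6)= 4267 / 312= 13.68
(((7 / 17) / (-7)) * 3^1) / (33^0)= -3 / 17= -0.18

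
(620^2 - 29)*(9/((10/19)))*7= 460092087/10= 46009208.70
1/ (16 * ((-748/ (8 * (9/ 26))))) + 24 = 933495/ 38896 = 24.00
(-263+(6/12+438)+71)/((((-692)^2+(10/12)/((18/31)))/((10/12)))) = 0.00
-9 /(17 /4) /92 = -9 /391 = -0.02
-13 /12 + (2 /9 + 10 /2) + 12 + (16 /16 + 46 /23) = 689 /36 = 19.14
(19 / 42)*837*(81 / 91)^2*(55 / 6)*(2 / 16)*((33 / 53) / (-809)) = -21041815905 / 79534433888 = -0.26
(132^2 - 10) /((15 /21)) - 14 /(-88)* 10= 2681931 /110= 24381.19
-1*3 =-3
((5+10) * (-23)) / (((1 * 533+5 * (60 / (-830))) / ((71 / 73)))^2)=-11980969905 / 10415187744049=-0.00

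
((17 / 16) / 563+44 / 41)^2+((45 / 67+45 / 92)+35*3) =22557641778165941 / 210197287410944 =107.32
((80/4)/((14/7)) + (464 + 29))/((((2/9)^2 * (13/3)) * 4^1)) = 122229/208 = 587.64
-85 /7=-12.14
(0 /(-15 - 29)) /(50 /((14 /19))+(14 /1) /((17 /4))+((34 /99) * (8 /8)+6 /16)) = 0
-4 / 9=-0.44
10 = 10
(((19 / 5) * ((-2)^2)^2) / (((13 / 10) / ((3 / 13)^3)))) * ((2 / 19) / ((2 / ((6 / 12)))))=432 / 28561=0.02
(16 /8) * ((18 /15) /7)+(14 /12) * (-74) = -85.99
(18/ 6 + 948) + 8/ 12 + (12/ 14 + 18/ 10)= 100204/ 105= 954.32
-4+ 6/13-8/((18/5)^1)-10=-1844/117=-15.76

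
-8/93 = -0.09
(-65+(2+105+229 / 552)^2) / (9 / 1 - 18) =-3495854089 / 2742336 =-1274.77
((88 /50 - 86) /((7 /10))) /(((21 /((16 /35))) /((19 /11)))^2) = -43250688 /254205875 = -0.17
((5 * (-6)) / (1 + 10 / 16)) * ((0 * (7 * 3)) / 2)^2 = 0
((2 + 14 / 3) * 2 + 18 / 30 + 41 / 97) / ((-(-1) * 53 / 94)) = 1963472 / 77115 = 25.46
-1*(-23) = 23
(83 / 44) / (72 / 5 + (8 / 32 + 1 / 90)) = 3735 / 29029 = 0.13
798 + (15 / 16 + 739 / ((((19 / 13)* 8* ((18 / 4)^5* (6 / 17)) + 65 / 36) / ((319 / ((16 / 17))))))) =806516844069 / 969578224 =831.82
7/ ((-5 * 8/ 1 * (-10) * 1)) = 7/ 400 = 0.02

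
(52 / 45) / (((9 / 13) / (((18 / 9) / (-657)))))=-1352 / 266085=-0.01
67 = 67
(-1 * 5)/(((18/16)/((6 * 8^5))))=-2621440/3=-873813.33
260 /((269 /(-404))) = -105040 /269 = -390.48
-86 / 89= -0.97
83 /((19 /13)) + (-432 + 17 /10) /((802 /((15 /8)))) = 13600457 /243808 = 55.78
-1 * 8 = -8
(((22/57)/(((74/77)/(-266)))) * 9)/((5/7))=-249018/185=-1346.04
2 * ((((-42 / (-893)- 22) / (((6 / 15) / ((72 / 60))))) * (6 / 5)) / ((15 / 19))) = -200.21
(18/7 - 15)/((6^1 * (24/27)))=-261/112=-2.33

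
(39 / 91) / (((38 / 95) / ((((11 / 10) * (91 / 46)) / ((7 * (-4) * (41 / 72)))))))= -3861 / 26404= -0.15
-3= -3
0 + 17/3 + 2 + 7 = 44/3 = 14.67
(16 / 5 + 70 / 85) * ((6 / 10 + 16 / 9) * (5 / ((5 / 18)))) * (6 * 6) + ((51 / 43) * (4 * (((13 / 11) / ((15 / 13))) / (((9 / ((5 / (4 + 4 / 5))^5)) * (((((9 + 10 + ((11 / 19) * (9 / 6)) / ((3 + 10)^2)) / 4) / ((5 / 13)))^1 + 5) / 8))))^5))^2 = 3524064619096113033652179377254023649440228960233954482707364863732333455277758505076997449879160136136143439022560781874478761295718297 / 568447568482629751296182107866201788890346196304492492491952184463373700967780353109643309228734648676273915964486621696632238899200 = 6199.45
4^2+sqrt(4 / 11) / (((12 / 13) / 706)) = 16+4589 * sqrt(11) / 33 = 477.21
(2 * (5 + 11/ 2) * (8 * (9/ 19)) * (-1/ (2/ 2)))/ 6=-252/ 19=-13.26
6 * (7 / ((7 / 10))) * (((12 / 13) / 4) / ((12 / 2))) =30 / 13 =2.31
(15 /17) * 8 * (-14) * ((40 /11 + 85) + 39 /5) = -104832 /11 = -9530.18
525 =525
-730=-730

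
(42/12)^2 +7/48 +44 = 2707/48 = 56.40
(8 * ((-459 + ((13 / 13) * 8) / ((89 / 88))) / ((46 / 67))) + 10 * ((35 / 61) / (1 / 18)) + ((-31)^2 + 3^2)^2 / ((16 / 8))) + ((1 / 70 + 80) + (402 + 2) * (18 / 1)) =4131279394327 / 8740690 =472649.12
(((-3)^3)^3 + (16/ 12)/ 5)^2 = 87167248081/ 225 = 387409991.47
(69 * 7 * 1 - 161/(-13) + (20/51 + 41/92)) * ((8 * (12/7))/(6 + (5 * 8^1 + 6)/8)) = 579.18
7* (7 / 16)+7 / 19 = 1043 / 304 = 3.43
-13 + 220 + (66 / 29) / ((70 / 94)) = 213207 / 1015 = 210.06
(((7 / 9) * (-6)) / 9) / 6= -7 / 81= -0.09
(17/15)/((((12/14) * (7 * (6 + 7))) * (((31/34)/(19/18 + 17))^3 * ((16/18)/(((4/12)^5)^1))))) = 44109528125/84438180432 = 0.52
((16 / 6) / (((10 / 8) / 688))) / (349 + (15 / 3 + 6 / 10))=22016 / 5319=4.14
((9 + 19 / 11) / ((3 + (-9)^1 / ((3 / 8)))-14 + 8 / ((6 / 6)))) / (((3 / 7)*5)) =-826 / 4455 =-0.19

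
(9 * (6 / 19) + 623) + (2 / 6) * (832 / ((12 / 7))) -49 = 738.62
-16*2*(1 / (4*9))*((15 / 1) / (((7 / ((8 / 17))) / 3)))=-320 / 119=-2.69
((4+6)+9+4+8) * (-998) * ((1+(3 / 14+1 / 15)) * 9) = -12483483 / 35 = -356670.94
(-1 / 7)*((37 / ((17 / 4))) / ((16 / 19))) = -703 / 476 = -1.48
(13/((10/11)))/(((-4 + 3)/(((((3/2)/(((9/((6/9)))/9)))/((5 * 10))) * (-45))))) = 1287/100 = 12.87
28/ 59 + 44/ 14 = 1494/ 413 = 3.62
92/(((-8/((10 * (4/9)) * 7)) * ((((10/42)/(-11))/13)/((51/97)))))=10958948/97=112978.85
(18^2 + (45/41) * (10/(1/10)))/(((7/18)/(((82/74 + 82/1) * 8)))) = 741572.20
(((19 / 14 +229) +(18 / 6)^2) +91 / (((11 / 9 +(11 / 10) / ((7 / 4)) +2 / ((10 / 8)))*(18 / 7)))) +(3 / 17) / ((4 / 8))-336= -11128837 / 129353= -86.03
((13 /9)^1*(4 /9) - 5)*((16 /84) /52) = -353 /22113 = -0.02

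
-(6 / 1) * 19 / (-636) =19 / 106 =0.18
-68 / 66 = -34 / 33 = -1.03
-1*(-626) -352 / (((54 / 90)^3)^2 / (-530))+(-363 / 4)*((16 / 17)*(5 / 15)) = 49562405182 / 12393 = 3999225.79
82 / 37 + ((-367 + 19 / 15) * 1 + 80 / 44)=-2208172 / 6105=-361.70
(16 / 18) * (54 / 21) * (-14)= -32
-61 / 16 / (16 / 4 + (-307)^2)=-61 / 1508048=-0.00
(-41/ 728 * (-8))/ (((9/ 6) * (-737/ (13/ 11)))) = -82/ 170247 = -0.00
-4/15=-0.27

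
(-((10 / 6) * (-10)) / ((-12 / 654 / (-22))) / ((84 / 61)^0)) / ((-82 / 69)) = -689425 / 41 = -16815.24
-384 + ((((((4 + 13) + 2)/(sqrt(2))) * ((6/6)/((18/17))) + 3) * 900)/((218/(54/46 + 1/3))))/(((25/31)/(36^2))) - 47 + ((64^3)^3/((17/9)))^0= 74131462/2507 + 224932032 * sqrt(2)/2507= 156455.28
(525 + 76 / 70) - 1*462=2243 / 35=64.09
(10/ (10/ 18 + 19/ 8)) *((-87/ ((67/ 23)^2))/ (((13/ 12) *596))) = -99409680/ 1834685723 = -0.05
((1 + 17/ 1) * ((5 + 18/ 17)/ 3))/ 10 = 309/ 85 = 3.64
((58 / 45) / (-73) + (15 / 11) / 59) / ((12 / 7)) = 81431 / 25583580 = 0.00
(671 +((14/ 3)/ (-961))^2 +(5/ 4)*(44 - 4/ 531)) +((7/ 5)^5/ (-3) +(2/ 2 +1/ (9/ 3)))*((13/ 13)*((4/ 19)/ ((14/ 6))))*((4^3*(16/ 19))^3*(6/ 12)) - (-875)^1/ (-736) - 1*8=-866918920033787454131057/ 342973307432777700000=-2527.66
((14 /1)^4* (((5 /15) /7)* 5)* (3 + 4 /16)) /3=89180 /9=9908.89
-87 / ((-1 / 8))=696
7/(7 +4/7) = 49/53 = 0.92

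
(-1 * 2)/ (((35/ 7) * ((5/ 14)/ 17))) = -476/ 25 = -19.04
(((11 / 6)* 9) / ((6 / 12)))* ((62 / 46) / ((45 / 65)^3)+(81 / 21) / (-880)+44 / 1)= 4963614091 / 3129840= 1585.90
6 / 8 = 3 / 4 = 0.75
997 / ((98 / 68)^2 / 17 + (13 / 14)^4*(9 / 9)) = 188171594576 / 163379397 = 1151.75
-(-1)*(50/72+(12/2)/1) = 241/36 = 6.69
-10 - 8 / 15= -158 / 15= -10.53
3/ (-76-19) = -3/ 95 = -0.03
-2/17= -0.12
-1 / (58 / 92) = -46 / 29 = -1.59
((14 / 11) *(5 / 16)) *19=665 / 88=7.56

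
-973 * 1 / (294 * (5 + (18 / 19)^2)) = -50179 / 89418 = -0.56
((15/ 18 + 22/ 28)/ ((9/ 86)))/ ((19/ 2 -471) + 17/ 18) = -2924/ 87045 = -0.03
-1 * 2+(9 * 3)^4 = 531439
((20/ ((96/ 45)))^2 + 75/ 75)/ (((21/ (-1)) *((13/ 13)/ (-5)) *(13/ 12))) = 28445/ 1456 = 19.54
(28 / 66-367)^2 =146337409 / 1089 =134377.79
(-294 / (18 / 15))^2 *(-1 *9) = -540225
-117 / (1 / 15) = -1755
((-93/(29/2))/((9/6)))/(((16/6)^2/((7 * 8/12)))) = -651/232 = -2.81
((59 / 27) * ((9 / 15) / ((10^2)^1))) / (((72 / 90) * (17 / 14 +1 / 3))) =413 / 39000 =0.01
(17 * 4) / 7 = 68 / 7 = 9.71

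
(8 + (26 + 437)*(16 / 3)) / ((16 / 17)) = 15793 / 6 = 2632.17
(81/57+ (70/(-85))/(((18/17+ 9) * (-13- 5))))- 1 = 655/1539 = 0.43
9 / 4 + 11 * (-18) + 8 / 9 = -7015 / 36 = -194.86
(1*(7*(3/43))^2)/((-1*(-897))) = 0.00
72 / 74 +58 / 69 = 4630 / 2553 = 1.81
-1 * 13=-13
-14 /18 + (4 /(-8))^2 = -19 /36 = -0.53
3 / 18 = 1 / 6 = 0.17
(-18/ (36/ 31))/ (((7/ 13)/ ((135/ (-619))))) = 54405/ 8666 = 6.28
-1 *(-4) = 4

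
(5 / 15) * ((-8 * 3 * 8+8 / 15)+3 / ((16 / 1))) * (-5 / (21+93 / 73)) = 3351211 / 234144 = 14.31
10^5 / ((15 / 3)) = 20000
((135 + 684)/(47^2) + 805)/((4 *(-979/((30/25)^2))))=-16011576/54065275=-0.30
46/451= 0.10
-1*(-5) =5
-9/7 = -1.29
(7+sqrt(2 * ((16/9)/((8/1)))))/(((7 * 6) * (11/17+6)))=391/14238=0.03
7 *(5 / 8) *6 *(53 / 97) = 14.34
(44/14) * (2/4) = 11/7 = 1.57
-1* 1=-1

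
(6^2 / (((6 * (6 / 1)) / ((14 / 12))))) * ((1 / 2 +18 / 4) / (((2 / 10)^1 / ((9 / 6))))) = 175 / 4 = 43.75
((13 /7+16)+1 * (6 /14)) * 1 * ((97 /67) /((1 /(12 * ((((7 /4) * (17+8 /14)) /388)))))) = 11808 /469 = 25.18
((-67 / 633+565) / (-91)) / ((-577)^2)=-27506 / 1475208399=-0.00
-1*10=-10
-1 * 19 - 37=-56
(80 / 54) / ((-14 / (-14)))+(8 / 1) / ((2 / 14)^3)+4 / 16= 296539 / 108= 2745.73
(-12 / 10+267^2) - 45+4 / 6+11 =1068817 / 15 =71254.47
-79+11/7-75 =-1067/7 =-152.43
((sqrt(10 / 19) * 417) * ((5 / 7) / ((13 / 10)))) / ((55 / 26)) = 8340 * sqrt(190) / 1463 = 78.58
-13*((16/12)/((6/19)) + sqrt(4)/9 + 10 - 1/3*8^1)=-1378/9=-153.11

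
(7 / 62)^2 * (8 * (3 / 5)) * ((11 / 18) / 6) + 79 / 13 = 6839717 / 1124370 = 6.08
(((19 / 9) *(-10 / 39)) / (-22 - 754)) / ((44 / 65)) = 475 / 460944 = 0.00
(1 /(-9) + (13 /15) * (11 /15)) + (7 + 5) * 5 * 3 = 180.52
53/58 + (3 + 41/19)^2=576165/20938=27.52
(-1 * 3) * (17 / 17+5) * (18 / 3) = -108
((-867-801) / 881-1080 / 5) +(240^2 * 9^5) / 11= 309201818.47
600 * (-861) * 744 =-384350400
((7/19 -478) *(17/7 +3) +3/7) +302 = -2290.43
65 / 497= 0.13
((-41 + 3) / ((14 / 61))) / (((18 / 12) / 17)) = -39406 / 21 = -1876.48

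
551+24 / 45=8273 / 15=551.53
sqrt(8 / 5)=1.26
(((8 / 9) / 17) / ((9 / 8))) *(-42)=-896 / 459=-1.95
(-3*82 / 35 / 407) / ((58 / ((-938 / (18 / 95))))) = 52193 / 35409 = 1.47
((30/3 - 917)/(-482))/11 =907/5302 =0.17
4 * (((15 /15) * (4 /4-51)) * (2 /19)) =-400 /19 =-21.05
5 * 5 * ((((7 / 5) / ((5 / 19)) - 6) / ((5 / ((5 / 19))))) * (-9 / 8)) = 153 / 152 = 1.01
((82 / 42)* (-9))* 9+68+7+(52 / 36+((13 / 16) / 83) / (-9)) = -6835307 / 83664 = -81.70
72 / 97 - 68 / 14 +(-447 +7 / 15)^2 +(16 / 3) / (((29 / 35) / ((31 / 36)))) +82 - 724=198751.45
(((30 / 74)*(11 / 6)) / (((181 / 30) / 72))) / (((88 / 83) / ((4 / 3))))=74700 / 6697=11.15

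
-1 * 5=-5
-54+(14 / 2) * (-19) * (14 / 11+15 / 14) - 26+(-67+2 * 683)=907.23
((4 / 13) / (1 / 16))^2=4096 / 169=24.24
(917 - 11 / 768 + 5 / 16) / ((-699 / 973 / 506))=-173422367965 / 268416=-646095.49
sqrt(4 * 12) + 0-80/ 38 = -40/ 19 + 4 * sqrt(3) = 4.82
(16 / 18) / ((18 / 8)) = 32 / 81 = 0.40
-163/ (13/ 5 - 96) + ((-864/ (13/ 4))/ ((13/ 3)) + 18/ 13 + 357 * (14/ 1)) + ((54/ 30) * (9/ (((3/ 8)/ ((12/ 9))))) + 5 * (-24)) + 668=2188290399/ 394615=5545.38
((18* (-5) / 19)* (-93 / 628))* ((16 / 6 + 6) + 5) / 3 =19065 / 5966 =3.20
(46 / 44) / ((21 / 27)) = 207 / 154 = 1.34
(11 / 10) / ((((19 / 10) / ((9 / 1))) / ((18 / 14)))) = 891 / 133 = 6.70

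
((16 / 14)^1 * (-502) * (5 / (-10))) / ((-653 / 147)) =-42168 / 653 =-64.58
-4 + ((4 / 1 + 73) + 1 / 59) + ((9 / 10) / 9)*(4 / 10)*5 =21599 / 295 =73.22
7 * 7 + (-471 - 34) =-456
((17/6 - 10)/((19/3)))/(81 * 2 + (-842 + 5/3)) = 0.00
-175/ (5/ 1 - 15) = 35/ 2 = 17.50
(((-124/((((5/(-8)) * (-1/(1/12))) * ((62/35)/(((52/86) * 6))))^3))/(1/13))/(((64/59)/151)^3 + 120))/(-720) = 1979184867351435562/5209803766332672956235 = 0.00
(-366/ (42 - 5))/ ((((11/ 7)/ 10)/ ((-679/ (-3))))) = -5798660/ 407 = -14247.32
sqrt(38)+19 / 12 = 7.75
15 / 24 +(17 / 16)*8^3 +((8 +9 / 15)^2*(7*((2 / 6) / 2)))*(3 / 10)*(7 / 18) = 2496113 / 4500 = 554.69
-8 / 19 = -0.42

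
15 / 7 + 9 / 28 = 69 / 28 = 2.46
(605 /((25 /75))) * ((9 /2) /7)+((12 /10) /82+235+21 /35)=4024889 /2870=1402.40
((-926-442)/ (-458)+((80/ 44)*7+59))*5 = 941025/ 2519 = 373.57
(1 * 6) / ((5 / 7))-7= 7 / 5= 1.40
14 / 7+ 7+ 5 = 14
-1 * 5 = -5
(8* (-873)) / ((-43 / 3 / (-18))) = -8770.60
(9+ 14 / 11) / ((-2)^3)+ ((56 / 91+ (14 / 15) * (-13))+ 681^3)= 5419492275877 / 17160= 315821228.20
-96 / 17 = -5.65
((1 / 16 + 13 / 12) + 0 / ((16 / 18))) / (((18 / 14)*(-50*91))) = -11 / 56160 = -0.00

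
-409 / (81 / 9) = -409 / 9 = -45.44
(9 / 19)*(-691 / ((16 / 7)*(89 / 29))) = -1262457 / 27056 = -46.66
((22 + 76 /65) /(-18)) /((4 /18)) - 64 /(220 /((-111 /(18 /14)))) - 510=-421001 /858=-490.68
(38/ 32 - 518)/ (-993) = 8269/ 15888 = 0.52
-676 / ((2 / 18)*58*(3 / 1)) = -34.97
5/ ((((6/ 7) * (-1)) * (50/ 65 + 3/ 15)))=-325/ 54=-6.02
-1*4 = -4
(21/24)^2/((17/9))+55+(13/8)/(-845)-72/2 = 1372209/70720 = 19.40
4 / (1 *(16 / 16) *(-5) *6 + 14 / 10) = -20 / 143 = -0.14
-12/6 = -2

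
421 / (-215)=-421 / 215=-1.96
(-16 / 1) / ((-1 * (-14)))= -8 / 7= -1.14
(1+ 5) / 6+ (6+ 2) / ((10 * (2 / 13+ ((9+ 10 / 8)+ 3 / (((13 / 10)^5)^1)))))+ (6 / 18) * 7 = 850397114 / 249772515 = 3.40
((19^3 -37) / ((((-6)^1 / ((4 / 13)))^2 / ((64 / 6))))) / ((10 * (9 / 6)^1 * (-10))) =-48512 / 38025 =-1.28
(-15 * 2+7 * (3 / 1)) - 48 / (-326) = -1443 / 163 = -8.85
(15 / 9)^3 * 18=250 / 3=83.33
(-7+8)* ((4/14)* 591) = 1182/7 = 168.86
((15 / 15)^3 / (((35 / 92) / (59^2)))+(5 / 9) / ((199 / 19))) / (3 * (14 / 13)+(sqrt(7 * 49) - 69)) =-141672940279 / 937569794 - 96934117033 * sqrt(7) / 6027234390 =-193.66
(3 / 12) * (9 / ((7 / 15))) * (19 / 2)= 2565 / 56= 45.80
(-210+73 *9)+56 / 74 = 16567 / 37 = 447.76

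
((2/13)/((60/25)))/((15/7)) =7/234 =0.03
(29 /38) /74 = 29 /2812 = 0.01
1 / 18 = 0.06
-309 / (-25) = 309 / 25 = 12.36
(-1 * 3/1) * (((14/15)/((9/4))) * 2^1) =-112/45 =-2.49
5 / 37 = 0.14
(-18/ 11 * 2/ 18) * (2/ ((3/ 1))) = -4/ 33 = -0.12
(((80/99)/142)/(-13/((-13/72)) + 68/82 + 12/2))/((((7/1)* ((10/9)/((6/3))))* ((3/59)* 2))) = 2419/13252008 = 0.00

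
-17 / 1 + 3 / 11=-16.73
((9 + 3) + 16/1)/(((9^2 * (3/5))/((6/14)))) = 20/81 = 0.25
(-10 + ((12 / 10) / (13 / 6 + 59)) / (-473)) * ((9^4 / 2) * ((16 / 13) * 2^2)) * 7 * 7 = -89292525553728 / 11283415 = -7913608.21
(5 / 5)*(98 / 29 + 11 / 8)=1103 / 232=4.75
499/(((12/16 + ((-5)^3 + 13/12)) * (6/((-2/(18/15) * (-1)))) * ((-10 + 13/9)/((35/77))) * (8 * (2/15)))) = 561375/10014928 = 0.06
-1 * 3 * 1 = -3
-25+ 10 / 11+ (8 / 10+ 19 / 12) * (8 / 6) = -10352 / 495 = -20.91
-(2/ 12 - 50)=299/ 6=49.83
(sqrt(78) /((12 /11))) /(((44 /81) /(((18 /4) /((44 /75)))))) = 18225 * sqrt(78) /1408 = 114.32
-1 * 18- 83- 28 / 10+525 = 2106 / 5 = 421.20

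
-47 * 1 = -47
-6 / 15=-2 / 5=-0.40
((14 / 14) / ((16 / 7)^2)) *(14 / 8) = 343 / 1024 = 0.33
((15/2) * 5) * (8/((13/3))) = 69.23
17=17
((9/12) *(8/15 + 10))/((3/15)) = 79/2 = 39.50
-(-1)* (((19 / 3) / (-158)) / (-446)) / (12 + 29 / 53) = 53 / 7399140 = 0.00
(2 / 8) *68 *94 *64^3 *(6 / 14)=1256718336 / 7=179531190.86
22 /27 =0.81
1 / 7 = 0.14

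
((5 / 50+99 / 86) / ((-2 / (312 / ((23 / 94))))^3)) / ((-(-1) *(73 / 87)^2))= -6420193847603587584 / 13940157745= -460553887.91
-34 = -34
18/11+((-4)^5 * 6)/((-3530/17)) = 31.23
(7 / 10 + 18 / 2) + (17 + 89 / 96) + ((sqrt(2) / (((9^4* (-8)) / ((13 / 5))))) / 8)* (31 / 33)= 13261 / 480 - 403* sqrt(2) / 69284160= 27.63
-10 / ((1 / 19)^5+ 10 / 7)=-7.00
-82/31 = -2.65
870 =870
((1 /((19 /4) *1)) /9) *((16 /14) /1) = 32 /1197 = 0.03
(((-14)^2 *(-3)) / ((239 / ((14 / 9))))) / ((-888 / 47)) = 16121 / 79587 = 0.20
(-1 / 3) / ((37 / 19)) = -19 / 111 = -0.17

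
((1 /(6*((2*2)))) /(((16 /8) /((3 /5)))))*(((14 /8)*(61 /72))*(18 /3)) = 427 /3840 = 0.11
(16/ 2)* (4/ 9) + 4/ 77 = 3.61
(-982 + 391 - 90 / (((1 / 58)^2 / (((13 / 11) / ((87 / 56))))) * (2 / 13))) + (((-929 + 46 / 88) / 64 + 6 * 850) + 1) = -4202984853 / 2816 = -1492537.23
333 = 333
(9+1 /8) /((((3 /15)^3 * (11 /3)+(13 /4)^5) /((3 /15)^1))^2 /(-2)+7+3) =-107642880000 /19389369261607321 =-0.00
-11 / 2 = -5.50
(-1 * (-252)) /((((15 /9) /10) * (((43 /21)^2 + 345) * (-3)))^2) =49009212 /5928538009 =0.01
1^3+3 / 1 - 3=1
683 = 683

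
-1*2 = -2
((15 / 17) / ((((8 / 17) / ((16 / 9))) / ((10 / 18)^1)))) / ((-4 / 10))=-125 / 27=-4.63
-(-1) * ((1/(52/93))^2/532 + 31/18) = 1.73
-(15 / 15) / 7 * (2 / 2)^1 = -1 / 7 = -0.14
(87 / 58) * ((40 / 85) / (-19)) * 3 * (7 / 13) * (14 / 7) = -504 / 4199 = -0.12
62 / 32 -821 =-13105 / 16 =-819.06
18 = 18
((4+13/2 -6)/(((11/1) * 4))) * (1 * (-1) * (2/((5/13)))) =-117/220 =-0.53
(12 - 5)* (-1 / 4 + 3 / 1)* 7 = 539 / 4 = 134.75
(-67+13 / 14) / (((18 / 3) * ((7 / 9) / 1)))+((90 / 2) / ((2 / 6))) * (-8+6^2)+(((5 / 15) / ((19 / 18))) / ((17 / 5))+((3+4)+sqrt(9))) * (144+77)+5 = 22349095 / 3724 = 6001.37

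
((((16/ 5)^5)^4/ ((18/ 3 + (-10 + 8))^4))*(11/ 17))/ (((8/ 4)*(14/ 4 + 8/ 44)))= 571406344427227070857216/ 131320953369140625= 4351219.89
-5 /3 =-1.67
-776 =-776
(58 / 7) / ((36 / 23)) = 667 / 126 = 5.29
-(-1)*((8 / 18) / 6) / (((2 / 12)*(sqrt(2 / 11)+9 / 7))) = 308 / 793-196*sqrt(22) / 7137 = 0.26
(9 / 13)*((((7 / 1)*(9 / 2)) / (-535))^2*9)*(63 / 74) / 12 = 0.00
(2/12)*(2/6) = 0.06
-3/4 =-0.75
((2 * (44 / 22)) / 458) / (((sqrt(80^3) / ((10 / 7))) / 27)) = 27 * sqrt(5) / 128240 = 0.00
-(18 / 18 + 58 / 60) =-59 / 30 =-1.97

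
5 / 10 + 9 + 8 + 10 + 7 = 69 / 2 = 34.50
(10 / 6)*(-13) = -65 / 3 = -21.67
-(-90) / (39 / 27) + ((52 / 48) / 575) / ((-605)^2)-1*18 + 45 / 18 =1536810866419 / 32832442500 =46.81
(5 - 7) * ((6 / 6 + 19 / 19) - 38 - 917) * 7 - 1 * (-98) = 13440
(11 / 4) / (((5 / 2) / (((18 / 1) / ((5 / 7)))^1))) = 27.72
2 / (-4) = -1 / 2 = -0.50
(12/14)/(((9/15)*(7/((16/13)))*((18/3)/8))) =640/1911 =0.33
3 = 3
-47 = -47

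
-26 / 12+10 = 47 / 6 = 7.83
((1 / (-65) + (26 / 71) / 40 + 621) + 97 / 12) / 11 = 3483829 / 60918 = 57.19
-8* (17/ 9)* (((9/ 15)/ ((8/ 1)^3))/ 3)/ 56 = -17/ 161280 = -0.00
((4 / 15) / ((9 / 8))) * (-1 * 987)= -10528 / 45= -233.96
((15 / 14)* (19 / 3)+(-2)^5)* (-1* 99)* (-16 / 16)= -34947 / 14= -2496.21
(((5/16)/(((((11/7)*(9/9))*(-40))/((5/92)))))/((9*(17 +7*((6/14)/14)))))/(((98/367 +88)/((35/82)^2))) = -110145875/30599358451402752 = -0.00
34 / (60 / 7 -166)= -119 / 551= -0.22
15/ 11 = 1.36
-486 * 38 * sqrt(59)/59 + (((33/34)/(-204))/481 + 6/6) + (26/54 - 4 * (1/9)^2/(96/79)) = 48670192/33779187 - 18468 * sqrt(59)/59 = -2402.89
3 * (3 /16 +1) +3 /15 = 301 /80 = 3.76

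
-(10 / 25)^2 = -4 / 25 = -0.16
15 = 15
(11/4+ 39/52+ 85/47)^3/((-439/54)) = -3354790473/182313188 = -18.40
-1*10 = -10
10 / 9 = 1.11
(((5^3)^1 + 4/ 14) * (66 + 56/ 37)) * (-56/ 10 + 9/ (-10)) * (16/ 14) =-113918792/ 1813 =-62834.41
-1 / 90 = -0.01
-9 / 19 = -0.47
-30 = -30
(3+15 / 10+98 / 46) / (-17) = -305 / 782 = -0.39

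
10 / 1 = 10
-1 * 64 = -64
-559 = -559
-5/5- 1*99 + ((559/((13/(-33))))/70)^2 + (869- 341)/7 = 386.36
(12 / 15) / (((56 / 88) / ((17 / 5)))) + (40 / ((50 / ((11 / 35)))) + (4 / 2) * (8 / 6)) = 3776 / 525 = 7.19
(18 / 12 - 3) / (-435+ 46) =3 / 778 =0.00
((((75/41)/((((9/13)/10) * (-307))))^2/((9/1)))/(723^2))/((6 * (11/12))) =21125000/73790212839473691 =0.00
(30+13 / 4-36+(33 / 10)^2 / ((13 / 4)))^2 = 609961 / 1690000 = 0.36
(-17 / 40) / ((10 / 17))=-289 / 400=-0.72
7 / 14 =1 / 2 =0.50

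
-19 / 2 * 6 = -57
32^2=1024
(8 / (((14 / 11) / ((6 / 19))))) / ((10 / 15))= 396 / 133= 2.98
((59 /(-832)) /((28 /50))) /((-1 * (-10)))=-295 /23296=-0.01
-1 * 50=-50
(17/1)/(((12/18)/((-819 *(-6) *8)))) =1002456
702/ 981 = 78/ 109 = 0.72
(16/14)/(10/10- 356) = -8/2485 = -0.00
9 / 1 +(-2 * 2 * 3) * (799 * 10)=-95871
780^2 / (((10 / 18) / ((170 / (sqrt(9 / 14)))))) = 62056800*sqrt(14) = 232195284.12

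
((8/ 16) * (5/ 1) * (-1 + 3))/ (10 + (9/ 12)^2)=80/ 169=0.47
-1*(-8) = 8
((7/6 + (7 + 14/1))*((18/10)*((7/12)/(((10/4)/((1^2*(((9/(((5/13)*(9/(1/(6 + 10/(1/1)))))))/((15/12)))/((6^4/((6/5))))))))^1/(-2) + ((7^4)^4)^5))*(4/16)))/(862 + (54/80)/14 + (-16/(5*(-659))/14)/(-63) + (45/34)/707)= 6039310136769/36268812159738178132979574863697157032743452824800994947979832804478539259985705182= 0.00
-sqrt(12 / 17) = -2 *sqrt(51) / 17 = -0.84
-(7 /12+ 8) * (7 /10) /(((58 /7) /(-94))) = 237209 /3480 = 68.16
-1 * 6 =-6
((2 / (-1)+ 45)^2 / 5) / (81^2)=1849 / 32805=0.06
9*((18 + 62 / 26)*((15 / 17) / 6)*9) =242.82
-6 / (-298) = 3 / 149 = 0.02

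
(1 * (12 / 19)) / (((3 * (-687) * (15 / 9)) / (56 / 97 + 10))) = -0.00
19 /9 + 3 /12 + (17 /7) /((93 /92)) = 37213 /7812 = 4.76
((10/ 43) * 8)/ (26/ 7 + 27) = 112/ 1849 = 0.06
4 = 4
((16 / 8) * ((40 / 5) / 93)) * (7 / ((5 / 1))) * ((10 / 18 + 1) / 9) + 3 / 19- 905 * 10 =-6476353963 / 715635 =-9049.80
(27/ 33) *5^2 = 225/ 11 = 20.45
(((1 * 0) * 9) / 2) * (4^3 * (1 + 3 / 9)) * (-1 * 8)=0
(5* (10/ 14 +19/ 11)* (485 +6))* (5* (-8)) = -18461600/ 77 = -239761.04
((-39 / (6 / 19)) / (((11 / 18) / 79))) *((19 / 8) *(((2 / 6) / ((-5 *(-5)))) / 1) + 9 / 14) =-165840987 / 15400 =-10768.90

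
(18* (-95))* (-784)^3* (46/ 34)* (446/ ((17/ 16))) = 135246793003499520/ 289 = 467981982711071.00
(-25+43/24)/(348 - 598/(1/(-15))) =-557/223632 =-0.00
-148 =-148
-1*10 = -10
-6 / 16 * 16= -6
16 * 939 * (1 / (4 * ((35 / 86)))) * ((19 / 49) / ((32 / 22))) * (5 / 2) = 8438793 / 1372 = 6150.72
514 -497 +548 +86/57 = 32291/57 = 566.51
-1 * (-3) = 3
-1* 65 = -65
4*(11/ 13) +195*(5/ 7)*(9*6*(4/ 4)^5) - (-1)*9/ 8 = 5478883/ 728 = 7525.94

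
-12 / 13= -0.92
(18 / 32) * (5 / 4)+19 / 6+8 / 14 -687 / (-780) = 464929 / 87360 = 5.32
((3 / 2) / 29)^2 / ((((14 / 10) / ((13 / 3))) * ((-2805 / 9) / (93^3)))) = -94109769 / 4403476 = -21.37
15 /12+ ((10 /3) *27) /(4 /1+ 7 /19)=7255 /332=21.85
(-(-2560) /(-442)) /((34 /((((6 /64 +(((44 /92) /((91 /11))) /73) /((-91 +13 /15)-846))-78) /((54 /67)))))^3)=133.09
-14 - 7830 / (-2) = 3901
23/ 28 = 0.82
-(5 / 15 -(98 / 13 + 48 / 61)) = 19013 / 2379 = 7.99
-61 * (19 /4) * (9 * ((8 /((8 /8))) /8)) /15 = -3477 /20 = -173.85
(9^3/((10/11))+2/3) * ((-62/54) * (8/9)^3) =-191075072/295245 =-647.17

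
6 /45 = 2 /15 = 0.13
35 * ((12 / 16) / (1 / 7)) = 735 / 4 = 183.75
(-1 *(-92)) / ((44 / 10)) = 230 / 11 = 20.91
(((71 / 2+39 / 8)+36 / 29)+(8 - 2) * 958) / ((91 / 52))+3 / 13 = 17462701 / 5278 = 3308.58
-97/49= -1.98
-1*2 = -2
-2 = -2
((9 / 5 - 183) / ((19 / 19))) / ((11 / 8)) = -7248 / 55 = -131.78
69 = 69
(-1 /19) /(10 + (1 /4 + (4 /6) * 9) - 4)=-4 /931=-0.00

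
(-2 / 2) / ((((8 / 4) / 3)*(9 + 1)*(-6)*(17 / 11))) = 11 / 680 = 0.02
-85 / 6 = -14.17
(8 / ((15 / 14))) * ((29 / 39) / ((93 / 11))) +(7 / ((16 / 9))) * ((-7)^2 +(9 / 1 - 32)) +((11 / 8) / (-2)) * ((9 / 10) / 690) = 41255678407 / 400420800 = 103.03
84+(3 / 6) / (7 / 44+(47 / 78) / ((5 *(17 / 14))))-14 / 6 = 9450635 / 113043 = 83.60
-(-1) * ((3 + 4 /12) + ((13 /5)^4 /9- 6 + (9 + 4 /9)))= 66686 /5625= 11.86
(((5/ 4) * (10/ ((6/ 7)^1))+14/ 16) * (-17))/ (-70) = 901/ 240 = 3.75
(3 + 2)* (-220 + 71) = -745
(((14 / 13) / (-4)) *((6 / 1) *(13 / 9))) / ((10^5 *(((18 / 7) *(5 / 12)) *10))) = -49 / 22500000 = -0.00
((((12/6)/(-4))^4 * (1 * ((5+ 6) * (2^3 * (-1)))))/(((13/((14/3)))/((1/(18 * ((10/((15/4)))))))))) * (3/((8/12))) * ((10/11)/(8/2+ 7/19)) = -665/17264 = -0.04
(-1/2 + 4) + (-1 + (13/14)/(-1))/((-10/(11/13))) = 6667/1820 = 3.66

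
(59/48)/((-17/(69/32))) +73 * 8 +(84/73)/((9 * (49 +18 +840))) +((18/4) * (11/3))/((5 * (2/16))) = 5275261274519/8644508160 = 610.24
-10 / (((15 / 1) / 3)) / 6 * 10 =-10 / 3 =-3.33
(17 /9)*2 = 34 /9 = 3.78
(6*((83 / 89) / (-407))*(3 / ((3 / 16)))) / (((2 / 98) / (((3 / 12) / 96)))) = -4067 / 144892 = -0.03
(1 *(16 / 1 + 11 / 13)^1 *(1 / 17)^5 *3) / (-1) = -657 / 18458141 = -0.00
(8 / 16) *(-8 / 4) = -1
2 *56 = 112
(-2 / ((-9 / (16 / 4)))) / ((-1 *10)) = -4 / 45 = -0.09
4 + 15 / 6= 6.50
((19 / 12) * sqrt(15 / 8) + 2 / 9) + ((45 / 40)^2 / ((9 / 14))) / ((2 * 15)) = 829 / 2880 + 19 * sqrt(30) / 48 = 2.46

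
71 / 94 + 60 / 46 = 4453 / 2162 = 2.06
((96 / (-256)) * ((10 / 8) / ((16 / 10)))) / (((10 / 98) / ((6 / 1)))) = -2205 / 128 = -17.23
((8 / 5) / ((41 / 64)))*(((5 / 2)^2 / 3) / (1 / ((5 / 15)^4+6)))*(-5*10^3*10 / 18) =-7792000000 / 89667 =-86899.31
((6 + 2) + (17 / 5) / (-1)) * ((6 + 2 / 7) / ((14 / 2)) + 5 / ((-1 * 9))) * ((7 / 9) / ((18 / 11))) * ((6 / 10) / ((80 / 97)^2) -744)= -100939851991 / 181440000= -556.33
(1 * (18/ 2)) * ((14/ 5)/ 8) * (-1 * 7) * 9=-3969/ 20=-198.45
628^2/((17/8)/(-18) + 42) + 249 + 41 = 58540286/6031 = 9706.56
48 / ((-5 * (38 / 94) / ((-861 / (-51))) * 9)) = -215824 / 4845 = -44.55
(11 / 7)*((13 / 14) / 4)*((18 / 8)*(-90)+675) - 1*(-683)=95801 / 112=855.37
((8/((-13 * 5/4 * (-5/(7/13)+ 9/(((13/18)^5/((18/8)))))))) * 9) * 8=-460631808/1218561095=-0.38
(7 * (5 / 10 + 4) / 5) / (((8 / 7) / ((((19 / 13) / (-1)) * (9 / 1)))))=-72.51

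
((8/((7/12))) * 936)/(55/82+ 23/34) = 20876544/2191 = 9528.32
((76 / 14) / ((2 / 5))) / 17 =95 / 119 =0.80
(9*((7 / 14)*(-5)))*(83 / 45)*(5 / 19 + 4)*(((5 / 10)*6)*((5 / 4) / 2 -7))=1028619 / 304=3383.62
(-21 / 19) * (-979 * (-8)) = -164472 / 19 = -8656.42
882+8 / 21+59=19769 / 21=941.38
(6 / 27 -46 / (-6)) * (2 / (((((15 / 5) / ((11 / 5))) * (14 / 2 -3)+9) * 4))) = 781 / 2862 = 0.27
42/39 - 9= -103/13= -7.92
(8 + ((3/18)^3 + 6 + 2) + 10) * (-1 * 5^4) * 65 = -228190625/216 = -1056438.08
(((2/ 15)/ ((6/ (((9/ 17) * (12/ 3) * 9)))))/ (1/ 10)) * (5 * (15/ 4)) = 1350/ 17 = 79.41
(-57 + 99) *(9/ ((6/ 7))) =441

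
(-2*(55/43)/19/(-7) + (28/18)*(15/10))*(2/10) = 0.47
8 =8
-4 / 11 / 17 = -4 / 187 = -0.02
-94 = -94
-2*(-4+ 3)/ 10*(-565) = -113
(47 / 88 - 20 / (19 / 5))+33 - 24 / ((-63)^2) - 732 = -1556701481 / 2212056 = -703.74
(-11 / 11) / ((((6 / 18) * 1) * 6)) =-1 / 2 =-0.50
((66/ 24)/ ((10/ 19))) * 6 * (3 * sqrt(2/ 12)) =627 * sqrt(6)/ 40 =38.40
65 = 65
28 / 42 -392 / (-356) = 1.77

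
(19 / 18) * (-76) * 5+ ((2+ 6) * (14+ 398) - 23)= 25847 / 9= 2871.89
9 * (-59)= -531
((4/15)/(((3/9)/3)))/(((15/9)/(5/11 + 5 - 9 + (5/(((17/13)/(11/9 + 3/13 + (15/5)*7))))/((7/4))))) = 2144684/32725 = 65.54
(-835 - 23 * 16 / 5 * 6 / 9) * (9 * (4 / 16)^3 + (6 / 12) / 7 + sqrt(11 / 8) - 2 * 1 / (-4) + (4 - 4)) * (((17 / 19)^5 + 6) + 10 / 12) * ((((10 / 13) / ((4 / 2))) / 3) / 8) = -1459229844461 * sqrt(22) / 55623087936 - 465494320383059 / 6229785848832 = -197.77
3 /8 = 0.38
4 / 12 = 1 / 3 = 0.33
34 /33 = 1.03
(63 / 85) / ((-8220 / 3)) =-63 / 232900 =-0.00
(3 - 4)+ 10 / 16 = -3 / 8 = -0.38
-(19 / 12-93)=91.42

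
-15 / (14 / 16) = -120 / 7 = -17.14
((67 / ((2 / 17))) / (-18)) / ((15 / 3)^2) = -1.27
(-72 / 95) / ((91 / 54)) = -3888 / 8645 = -0.45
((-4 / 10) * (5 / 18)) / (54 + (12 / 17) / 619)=-10523 / 5114286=-0.00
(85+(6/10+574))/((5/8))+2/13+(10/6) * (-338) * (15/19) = 3771548/6175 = 610.78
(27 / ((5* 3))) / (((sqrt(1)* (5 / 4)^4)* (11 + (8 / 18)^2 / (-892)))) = 41617152 / 620903125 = 0.07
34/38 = 17/19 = 0.89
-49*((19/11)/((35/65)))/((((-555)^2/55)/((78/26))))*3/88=-1729/602360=-0.00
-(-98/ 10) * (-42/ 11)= -2058/ 55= -37.42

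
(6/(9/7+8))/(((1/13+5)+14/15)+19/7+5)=441/9367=0.05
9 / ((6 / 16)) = 24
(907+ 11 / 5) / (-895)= -4546 / 4475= -1.02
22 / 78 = 0.28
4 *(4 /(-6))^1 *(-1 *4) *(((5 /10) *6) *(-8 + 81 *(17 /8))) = 5252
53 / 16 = 3.31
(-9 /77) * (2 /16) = -9 /616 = -0.01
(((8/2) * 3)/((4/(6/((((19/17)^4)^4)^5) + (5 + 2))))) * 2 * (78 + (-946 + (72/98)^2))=-36437.60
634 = 634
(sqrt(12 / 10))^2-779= -3889 / 5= -777.80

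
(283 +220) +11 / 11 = 504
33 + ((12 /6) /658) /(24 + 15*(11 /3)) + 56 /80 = 8758977 /259910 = 33.70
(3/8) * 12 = 9/2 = 4.50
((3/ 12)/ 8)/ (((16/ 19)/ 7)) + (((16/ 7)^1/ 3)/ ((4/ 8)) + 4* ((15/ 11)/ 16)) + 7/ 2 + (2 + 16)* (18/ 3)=13438595/ 118272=113.62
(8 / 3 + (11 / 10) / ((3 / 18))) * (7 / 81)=973 / 1215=0.80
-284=-284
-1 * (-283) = 283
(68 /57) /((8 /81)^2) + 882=305307 /304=1004.30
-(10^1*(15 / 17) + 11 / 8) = -1387 / 136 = -10.20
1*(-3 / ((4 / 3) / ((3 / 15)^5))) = -9 / 12500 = -0.00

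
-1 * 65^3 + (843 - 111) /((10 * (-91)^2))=-11370847759 /41405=-274624.99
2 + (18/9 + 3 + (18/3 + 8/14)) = 95/7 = 13.57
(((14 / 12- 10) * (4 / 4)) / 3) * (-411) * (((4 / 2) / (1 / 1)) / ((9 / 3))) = 7261 / 9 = 806.78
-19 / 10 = -1.90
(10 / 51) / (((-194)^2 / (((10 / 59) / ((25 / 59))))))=1 / 479859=0.00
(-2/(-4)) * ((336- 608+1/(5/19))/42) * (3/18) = -149/280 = -0.53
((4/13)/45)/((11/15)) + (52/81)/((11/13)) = 8896/11583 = 0.77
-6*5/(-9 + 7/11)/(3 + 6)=55/138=0.40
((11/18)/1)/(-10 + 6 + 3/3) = -11/54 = -0.20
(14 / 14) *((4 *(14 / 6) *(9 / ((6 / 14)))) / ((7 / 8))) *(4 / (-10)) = -89.60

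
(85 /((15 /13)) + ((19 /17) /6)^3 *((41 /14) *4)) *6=273896015 /619038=442.45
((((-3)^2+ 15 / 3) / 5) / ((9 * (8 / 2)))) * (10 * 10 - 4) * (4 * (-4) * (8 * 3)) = -14336 / 5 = -2867.20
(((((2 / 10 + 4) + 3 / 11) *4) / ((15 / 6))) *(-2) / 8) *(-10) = 984 / 55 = 17.89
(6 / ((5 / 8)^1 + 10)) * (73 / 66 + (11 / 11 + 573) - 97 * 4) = 105.66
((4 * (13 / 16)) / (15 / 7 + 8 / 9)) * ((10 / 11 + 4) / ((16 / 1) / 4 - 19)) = -7371 / 21010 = -0.35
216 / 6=36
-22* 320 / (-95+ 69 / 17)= 77.41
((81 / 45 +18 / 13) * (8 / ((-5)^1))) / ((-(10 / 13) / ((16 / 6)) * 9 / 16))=11776 / 375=31.40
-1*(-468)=468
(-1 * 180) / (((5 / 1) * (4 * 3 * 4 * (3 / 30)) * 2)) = -15 / 4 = -3.75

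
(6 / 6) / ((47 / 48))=48 / 47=1.02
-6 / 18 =-1 / 3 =-0.33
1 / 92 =0.01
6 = 6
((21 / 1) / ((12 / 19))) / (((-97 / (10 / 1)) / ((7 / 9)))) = -4655 / 1746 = -2.67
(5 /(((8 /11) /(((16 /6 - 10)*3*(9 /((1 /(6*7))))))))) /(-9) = 12705 /2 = 6352.50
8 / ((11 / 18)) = 144 / 11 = 13.09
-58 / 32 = -29 / 16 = -1.81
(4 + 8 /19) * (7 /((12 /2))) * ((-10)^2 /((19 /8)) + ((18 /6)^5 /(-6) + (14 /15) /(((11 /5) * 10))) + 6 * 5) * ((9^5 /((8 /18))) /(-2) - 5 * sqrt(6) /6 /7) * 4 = -1722421361493 /39710 - 2778034 * sqrt(6) /35739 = -43375193.21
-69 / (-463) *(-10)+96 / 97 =-0.50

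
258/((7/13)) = 3354/7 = 479.14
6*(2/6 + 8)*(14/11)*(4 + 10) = 9800/11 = 890.91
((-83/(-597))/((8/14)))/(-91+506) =7/11940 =0.00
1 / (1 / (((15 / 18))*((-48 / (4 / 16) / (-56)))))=20 / 7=2.86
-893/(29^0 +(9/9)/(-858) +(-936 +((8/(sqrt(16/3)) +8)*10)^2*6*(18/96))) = -5006057985786/14066774281561 +2366620027200*sqrt(3)/14066774281561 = -0.06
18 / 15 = 6 / 5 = 1.20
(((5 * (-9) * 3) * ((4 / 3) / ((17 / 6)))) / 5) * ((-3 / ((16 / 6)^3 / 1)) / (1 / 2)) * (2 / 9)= 243 / 272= 0.89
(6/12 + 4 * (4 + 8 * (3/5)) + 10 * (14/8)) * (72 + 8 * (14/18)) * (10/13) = 3201.09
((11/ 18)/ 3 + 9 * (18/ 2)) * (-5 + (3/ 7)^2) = -517430/ 1323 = -391.10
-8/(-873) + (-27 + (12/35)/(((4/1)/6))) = -808991/30555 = -26.48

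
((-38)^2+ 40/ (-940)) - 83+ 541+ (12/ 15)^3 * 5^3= 92400/ 47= 1965.96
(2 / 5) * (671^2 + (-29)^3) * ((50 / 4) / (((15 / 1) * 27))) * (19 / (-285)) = -425852 / 1215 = -350.50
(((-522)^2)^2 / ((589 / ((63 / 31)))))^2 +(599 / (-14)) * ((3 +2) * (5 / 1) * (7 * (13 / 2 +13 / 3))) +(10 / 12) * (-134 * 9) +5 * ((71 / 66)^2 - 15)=23827199587323473475346754576 / 363062887209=65628298641296153.91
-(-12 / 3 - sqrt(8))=2 *sqrt(2) + 4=6.83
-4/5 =-0.80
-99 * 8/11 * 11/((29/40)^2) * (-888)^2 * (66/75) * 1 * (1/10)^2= -219833450496/21025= -10455812.15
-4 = -4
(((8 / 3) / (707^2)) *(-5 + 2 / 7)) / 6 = -44 / 10496829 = -0.00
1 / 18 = 0.06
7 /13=0.54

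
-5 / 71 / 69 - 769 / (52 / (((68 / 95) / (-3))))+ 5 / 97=2100428623 / 586875705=3.58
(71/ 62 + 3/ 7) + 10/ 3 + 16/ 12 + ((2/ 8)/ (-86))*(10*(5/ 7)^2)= 4879625/ 783804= 6.23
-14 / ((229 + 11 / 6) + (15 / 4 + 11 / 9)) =-504 / 8489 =-0.06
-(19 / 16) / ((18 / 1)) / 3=-0.02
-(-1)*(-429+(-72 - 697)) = -1198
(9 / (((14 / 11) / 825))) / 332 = 81675 / 4648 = 17.57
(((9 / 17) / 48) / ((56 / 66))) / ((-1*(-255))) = 33 / 647360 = 0.00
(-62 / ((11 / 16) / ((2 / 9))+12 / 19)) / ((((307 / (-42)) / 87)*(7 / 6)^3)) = 1416766464 / 11357465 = 124.74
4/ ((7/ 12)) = 6.86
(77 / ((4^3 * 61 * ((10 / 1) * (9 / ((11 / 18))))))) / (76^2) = 847 / 36530196480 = 0.00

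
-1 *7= -7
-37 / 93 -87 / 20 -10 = -27431 / 1860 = -14.75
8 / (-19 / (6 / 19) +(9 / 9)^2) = -48 / 355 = -0.14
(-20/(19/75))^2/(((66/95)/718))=1346250000/209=6441387.56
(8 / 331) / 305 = 8 / 100955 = 0.00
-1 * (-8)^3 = 512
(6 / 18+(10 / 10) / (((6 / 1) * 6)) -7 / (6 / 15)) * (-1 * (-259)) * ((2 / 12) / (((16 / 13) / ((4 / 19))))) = -2077439 / 16416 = -126.55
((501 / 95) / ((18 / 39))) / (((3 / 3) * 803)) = 2171 / 152570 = 0.01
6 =6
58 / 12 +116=725 / 6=120.83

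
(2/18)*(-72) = -8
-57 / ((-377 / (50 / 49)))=2850 / 18473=0.15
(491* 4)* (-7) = -13748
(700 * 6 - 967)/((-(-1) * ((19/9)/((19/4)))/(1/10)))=29097/40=727.42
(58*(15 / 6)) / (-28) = -145 / 28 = -5.18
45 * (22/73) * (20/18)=1100/73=15.07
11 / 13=0.85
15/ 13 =1.15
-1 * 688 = -688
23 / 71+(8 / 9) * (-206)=-116801 / 639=-182.79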